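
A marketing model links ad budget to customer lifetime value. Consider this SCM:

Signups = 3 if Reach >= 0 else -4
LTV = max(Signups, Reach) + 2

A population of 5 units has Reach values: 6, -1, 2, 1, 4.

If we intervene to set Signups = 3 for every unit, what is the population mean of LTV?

5.8

Under do(Signups=3), Signups's equation is replaced by Signups=3 for every unit. Per-unit LTV: 8, 5, 5, 5, 6. Mean = 5.8.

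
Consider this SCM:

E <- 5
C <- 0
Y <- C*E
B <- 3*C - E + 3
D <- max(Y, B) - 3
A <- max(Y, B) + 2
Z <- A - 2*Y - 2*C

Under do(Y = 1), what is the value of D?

-2

do(Y=1) replaces the equation Y <- C*E with the constant Y = 1.
B = 3*C - E + 3  [with C=0, E=5]  = -2
D = max(Y, B) - 3  [with Y=1, B=-2]  = -2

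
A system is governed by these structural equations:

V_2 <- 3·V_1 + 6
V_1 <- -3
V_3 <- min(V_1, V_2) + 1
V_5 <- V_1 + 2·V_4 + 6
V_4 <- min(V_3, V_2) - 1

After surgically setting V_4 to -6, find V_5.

-9

Intervening sets V_4 = -6 and removes its equation (V_4 <- min(V_3, V_2) - 1).
V_5 = V_1 + 2·V_4 + 6  [with V_1=-3, V_4=-6]  = -9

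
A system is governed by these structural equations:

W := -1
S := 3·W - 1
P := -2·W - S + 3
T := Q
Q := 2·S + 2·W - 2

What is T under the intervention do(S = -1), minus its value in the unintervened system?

6

Under do(S=-1), the mechanism S := 3·W - 1 is discarded; S is fixed at -1.
Q = 2·S + 2·W - 2  [with S=-1, W=-1]  = -6
T = Q  [with Q=-6]  = -6
Without intervention: S = 3·W - 1  [with W=-1]  = -4; Q = 2·S + 2·W - 2  [with S=-4, W=-1]  = -12; T = Q  [with Q=-12]  = -12.
Change = -6 − (-12) = 6.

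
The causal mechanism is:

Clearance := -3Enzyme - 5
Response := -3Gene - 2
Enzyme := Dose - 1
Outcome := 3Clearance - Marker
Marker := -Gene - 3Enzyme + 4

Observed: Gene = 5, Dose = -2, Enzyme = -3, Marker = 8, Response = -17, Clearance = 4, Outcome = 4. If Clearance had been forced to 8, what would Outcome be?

16

Intervening sets Clearance = 8 and removes its equation (Clearance := -3Enzyme - 5).
Enzyme = Dose - 1  [with Dose=-2]  = -3
Marker = -Gene - 3Enzyme + 4  [with Gene=5, Enzyme=-3]  = 8
Outcome = 3Clearance - Marker  [with Clearance=8, Marker=8]  = 16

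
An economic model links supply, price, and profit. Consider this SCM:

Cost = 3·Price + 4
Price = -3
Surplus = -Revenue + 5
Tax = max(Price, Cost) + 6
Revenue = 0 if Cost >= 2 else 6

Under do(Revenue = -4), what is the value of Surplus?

do(Revenue=-4) replaces the equation Revenue = 0 if Cost >= 2 else 6 with the constant Revenue = -4.
Surplus = -Revenue + 5  [with Revenue=-4]  = 9

9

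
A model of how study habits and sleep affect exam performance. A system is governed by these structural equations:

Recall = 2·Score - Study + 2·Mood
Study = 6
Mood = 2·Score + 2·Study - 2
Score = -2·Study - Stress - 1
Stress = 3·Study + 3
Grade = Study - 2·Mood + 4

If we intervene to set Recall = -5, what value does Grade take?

126

The intervention breaks the incoming arrows to Recall: Recall = 2·Score - Study + 2·Mood no longer applies, and Recall = -5.
Since Grade is not a descendant of the intervened variable, it is unaffected.
Stress = 3·Study + 3  [with Study=6]  = 21
Score = -2·Study - Stress - 1  [with Study=6, Stress=21]  = -34
Mood = 2·Score + 2·Study - 2  [with Score=-34, Study=6]  = -58
Grade = Study - 2·Mood + 4  [with Study=6, Mood=-58]  = 126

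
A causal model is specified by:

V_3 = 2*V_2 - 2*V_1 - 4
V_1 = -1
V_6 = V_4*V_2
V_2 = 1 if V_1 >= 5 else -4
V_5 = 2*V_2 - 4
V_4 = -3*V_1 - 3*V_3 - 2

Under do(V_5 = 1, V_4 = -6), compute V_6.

24

Setting V_5 = 1, V_4 = -6 by intervention discards those variables' equations.
V_2 = 1 if V_1 >= 5 else -4  [with V_1=-1]  = -4
V_6 = V_4*V_2  [with V_4=-6, V_2=-4]  = 24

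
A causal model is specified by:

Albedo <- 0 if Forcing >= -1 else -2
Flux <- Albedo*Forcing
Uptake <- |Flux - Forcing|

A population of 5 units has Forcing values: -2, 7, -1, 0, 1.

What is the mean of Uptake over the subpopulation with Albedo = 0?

Conditioning on Albedo=0 selects the 4 unit(s) with Forcing ∈ {7, -1, 0, 1}. Their Uptake values: 7, 1, 0, 1. Mean = 2.25.

2.25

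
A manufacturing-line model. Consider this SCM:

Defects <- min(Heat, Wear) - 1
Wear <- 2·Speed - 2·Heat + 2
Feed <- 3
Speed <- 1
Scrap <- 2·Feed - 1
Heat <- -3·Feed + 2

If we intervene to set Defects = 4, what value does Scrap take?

5

The intervention breaks the incoming arrows to Defects: Defects <- min(Heat, Wear) - 1 no longer applies, and Defects = 4.
Since Scrap is not a descendant of the intervened variable, it is unaffected.
Scrap = 2·Feed - 1  [with Feed=3]  = 5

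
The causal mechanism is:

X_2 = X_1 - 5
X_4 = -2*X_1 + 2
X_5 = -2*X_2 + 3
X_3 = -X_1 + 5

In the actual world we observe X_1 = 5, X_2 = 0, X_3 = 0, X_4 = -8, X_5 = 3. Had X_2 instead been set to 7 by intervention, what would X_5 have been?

-11

do(X_2=7) replaces the equation X_2 = X_1 - 5 with the constant X_2 = 7.
X_5 = -2*X_2 + 3  [with X_2=7]  = -11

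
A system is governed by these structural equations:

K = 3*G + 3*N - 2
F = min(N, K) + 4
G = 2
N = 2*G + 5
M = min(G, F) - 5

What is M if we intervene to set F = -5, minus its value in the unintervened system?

Intervening sets F = -5 and removes its equation (F = min(N, K) + 4).
M = min(G, F) - 5  [with G=2, F=-5]  = -10
Without intervention: N = 2*G + 5  [with G=2]  = 9; K = 3*G + 3*N - 2  [with G=2, N=9]  = 31; F = min(N, K) + 4  [with N=9, K=31]  = 13; M = min(G, F) - 5  [with G=2, F=13]  = -3.
Change = -10 − (-3) = -7.

-7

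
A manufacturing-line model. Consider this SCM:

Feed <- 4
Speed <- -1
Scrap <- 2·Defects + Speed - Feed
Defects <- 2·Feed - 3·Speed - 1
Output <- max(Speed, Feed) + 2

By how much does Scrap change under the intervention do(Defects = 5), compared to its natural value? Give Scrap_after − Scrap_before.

The intervention breaks the incoming arrows to Defects: Defects <- 2·Feed - 3·Speed - 1 no longer applies, and Defects = 5.
Scrap = 2·Defects + Speed - Feed  [with Defects=5, Speed=-1, Feed=4]  = 5
Without intervention: Defects = 2·Feed - 3·Speed - 1  [with Feed=4, Speed=-1]  = 10; Scrap = 2·Defects + Speed - Feed  [with Defects=10, Speed=-1, Feed=4]  = 15.
Change = 5 − 15 = -10.

-10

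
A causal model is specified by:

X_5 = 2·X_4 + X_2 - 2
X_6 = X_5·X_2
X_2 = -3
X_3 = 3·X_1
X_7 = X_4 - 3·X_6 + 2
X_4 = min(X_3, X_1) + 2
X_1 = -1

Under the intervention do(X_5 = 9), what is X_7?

82

Under do(X_5=9), the mechanism X_5 = 2·X_4 + X_2 - 2 is discarded; X_5 is fixed at 9.
X_3 = 3·X_1  [with X_1=-1]  = -3
X_4 = min(X_3, X_1) + 2  [with X_3=-3, X_1=-1]  = -1
X_6 = X_5·X_2  [with X_5=9, X_2=-3]  = -27
X_7 = X_4 - 3·X_6 + 2  [with X_4=-1, X_6=-27]  = 82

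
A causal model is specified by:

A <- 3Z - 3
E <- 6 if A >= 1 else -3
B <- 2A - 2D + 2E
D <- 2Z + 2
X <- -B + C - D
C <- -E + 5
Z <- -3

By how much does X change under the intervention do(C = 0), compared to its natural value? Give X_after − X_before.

-8

Intervening sets C = 0 and removes its equation (C <- -E + 5).
A = 3Z - 3  [with Z=-3]  = -12
D = 2Z + 2  [with Z=-3]  = -4
E = 6 if A >= 1 else -3  [with A=-12]  = -3
B = 2A - 2D + 2E  [with A=-12, D=-4, E=-3]  = -22
X = -B + C - D  [with B=-22, C=0, D=-4]  = 26
Without intervention: A = 3Z - 3  [with Z=-3]  = -12; D = 2Z + 2  [with Z=-3]  = -4; E = 6 if A >= 1 else -3  [with A=-12]  = -3; B = 2A - 2D + 2E  [with A=-12, D=-4, E=-3]  = -22; C = -E + 5  [with E=-3]  = 8; X = -B + C - D  [with B=-22, C=8, D=-4]  = 34.
Change = 26 − 34 = -8.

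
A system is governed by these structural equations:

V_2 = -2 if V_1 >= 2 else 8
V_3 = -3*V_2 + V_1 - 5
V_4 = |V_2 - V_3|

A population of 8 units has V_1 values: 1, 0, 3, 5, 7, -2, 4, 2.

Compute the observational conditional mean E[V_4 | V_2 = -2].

E[V_4|V_2=-2] averages over only the 5 units with V_2=-2 (V_1 = 3, 5, 7, 4, 2): V_4 = 6, 8, 10, 7, 5, mean 7.2.

7.2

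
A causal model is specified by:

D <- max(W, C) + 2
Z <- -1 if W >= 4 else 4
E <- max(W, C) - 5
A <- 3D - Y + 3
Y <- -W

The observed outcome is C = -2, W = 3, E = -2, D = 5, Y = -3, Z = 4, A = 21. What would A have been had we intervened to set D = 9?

The intervention breaks the incoming arrows to D: D <- max(W, C) + 2 no longer applies, and D = 9.
Y = -W  [with W=3]  = -3
A = 3D - Y + 3  [with D=9, Y=-3]  = 33

33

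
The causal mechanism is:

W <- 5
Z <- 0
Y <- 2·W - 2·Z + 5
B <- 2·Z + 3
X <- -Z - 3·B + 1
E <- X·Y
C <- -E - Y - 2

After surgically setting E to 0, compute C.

Intervening sets E = 0 and removes its equation (E <- X·Y).
Y = 2·W - 2·Z + 5  [with W=5, Z=0]  = 15
C = -E - Y - 2  [with E=0, Y=15]  = -17

-17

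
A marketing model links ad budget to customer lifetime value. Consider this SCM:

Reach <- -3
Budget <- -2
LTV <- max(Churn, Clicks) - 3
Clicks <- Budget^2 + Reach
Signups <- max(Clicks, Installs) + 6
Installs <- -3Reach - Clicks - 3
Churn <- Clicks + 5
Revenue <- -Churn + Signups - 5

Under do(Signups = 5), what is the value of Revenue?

Under do(Signups=5), the mechanism Signups <- max(Clicks, Installs) + 6 is discarded; Signups is fixed at 5.
Clicks = Budget^2 + Reach  [with Budget=-2, Reach=-3]  = 1
Churn = Clicks + 5  [with Clicks=1]  = 6
Revenue = -Churn + Signups - 5  [with Churn=6, Signups=5]  = -6

-6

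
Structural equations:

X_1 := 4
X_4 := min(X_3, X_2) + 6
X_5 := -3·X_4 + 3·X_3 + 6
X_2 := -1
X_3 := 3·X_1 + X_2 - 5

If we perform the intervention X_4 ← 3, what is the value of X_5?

15

Intervening sets X_4 = 3 and removes its equation (X_4 := min(X_3, X_2) + 6).
X_3 = 3·X_1 + X_2 - 5  [with X_1=4, X_2=-1]  = 6
X_5 = -3·X_4 + 3·X_3 + 6  [with X_4=3, X_3=6]  = 15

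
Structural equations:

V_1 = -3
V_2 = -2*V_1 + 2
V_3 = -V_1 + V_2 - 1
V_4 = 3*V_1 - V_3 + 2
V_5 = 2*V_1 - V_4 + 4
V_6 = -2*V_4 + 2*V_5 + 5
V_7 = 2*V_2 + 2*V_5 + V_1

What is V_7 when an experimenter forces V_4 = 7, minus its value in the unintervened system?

The intervention breaks the incoming arrows to V_4: V_4 = 3*V_1 - V_3 + 2 no longer applies, and V_4 = 7.
V_2 = -2*V_1 + 2  [with V_1=-3]  = 8
V_5 = 2*V_1 - V_4 + 4  [with V_1=-3, V_4=7]  = -9
V_7 = 2*V_2 + 2*V_5 + V_1  [with V_2=8, V_5=-9, V_1=-3]  = -5
Without intervention: V_2 = -2*V_1 + 2  [with V_1=-3]  = 8; V_3 = -V_1 + V_2 - 1  [with V_1=-3, V_2=8]  = 10; V_4 = 3*V_1 - V_3 + 2  [with V_1=-3, V_3=10]  = -17; V_5 = 2*V_1 - V_4 + 4  [with V_1=-3, V_4=-17]  = 15; V_7 = 2*V_2 + 2*V_5 + V_1  [with V_2=8, V_5=15, V_1=-3]  = 43.
Change = -5 − 43 = -48.

-48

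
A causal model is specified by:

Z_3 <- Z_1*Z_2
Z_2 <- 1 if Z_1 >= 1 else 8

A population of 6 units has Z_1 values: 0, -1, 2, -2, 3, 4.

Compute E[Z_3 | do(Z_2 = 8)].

8

The intervention sets Z_2=8 in all 6 units regardless of Z_1. Recomputing Z_3 per unit gives 0, -8, 16, -16, 24, 32; average 8.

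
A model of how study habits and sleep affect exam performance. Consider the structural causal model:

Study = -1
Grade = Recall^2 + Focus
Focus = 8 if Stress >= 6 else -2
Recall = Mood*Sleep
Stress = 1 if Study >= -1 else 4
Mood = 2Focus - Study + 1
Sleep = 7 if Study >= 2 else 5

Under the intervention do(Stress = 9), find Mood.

18

do(Stress=9) replaces the equation Stress = 1 if Study >= -1 else 4 with the constant Stress = 9.
Focus = 8 if Stress >= 6 else -2  [with Stress=9]  = 8
Mood = 2Focus - Study + 1  [with Focus=8, Study=-1]  = 18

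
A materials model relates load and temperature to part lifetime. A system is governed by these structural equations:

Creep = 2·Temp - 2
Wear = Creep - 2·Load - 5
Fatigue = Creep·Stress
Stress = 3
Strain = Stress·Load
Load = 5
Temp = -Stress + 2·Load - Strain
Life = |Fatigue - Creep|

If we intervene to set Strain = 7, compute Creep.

-2

do(Strain=7) replaces the equation Strain = Stress·Load with the constant Strain = 7.
Temp = -Stress + 2·Load - Strain  [with Stress=3, Load=5, Strain=7]  = 0
Creep = 2·Temp - 2  [with Temp=0]  = -2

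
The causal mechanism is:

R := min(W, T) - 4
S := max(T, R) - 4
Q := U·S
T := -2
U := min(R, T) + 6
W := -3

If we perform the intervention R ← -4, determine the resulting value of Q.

The intervention breaks the incoming arrows to R: R := min(W, T) - 4 no longer applies, and R = -4.
S = max(T, R) - 4  [with T=-2, R=-4]  = -6
U = min(R, T) + 6  [with R=-4, T=-2]  = 2
Q = U·S  [with U=2, S=-6]  = -12

-12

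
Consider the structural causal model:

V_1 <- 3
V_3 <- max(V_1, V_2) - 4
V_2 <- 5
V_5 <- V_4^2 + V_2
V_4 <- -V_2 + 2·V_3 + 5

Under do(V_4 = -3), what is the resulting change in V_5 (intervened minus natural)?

Intervening sets V_4 = -3 and removes its equation (V_4 <- -V_2 + 2·V_3 + 5).
V_5 = V_4^2 + V_2  [with V_4=-3, V_2=5]  = 14
Without intervention: V_3 = max(V_1, V_2) - 4  [with V_1=3, V_2=5]  = 1; V_4 = -V_2 + 2·V_3 + 5  [with V_2=5, V_3=1]  = 2; V_5 = V_4^2 + V_2  [with V_4=2, V_2=5]  = 9.
Change = 14 − 9 = 5.

5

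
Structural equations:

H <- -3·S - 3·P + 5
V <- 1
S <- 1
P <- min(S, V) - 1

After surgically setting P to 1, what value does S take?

Under do(P=1), the mechanism P <- min(S, V) - 1 is discarded; P is fixed at 1.
S is not downstream of the intervention, so its value is determined by the original equations.

1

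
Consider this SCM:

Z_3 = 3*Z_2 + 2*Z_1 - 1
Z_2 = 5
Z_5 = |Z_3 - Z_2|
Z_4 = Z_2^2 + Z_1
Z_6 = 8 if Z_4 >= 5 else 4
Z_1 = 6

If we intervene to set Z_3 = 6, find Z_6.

8

The intervention breaks the incoming arrows to Z_3: Z_3 = 3*Z_2 + 2*Z_1 - 1 no longer applies, and Z_3 = 6.
No directed path runs from Z_3 to Z_6, so Z_6 keeps its natural value.
Z_4 = Z_2^2 + Z_1  [with Z_2=5, Z_1=6]  = 31
Z_6 = 8 if Z_4 >= 5 else 4  [with Z_4=31]  = 8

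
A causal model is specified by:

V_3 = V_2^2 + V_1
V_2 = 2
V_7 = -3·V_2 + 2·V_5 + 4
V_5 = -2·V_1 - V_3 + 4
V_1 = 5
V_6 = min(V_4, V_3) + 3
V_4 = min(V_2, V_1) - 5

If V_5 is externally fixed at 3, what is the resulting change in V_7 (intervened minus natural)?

Under do(V_5=3), the mechanism V_5 = -2·V_1 - V_3 + 4 is discarded; V_5 is fixed at 3.
V_7 = -3·V_2 + 2·V_5 + 4  [with V_2=2, V_5=3]  = 4
Without intervention: V_3 = V_2^2 + V_1  [with V_2=2, V_1=5]  = 9; V_5 = -2·V_1 - V_3 + 4  [with V_1=5, V_3=9]  = -15; V_7 = -3·V_2 + 2·V_5 + 4  [with V_2=2, V_5=-15]  = -32.
Change = 4 − (-32) = 36.

36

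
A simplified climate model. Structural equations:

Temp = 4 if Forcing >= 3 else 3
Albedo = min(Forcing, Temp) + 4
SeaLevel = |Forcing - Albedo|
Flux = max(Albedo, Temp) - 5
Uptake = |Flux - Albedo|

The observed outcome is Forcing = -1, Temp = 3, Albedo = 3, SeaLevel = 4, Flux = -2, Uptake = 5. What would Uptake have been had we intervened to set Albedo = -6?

4

The intervention breaks the incoming arrows to Albedo: Albedo = min(Forcing, Temp) + 4 no longer applies, and Albedo = -6.
Temp = 4 if Forcing >= 3 else 3  [with Forcing=-1]  = 3
Flux = max(Albedo, Temp) - 5  [with Albedo=-6, Temp=3]  = -2
Uptake = |Flux - Albedo|  [with Flux=-2, Albedo=-6]  = 4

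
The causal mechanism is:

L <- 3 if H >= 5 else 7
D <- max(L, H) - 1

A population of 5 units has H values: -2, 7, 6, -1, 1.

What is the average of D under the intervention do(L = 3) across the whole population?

3.4

The intervention sets L=3 in all 5 units regardless of H. Recomputing D per unit gives 2, 6, 5, 2, 2; average 3.4.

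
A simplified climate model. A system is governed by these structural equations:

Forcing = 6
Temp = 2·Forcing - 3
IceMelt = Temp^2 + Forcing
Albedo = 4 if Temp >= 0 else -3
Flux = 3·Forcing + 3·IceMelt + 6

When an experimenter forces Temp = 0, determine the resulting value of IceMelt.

The intervention breaks the incoming arrows to Temp: Temp = 2·Forcing - 3 no longer applies, and Temp = 0.
IceMelt = Temp^2 + Forcing  [with Temp=0, Forcing=6]  = 6

6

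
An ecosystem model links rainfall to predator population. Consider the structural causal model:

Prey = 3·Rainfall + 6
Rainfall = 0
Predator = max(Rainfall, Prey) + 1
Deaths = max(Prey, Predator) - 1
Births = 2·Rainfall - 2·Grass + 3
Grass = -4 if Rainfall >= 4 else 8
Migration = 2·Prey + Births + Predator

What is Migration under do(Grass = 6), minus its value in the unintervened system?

4

Under do(Grass=6), the mechanism Grass = -4 if Rainfall >= 4 else 8 is discarded; Grass is fixed at 6.
Prey = 3·Rainfall + 6  [with Rainfall=0]  = 6
Predator = max(Rainfall, Prey) + 1  [with Rainfall=0, Prey=6]  = 7
Births = 2·Rainfall - 2·Grass + 3  [with Rainfall=0, Grass=6]  = -9
Migration = 2·Prey + Births + Predator  [with Prey=6, Births=-9, Predator=7]  = 10
Without intervention: Grass = -4 if Rainfall >= 4 else 8  [with Rainfall=0]  = 8; Prey = 3·Rainfall + 6  [with Rainfall=0]  = 6; Predator = max(Rainfall, Prey) + 1  [with Rainfall=0, Prey=6]  = 7; Births = 2·Rainfall - 2·Grass + 3  [with Rainfall=0, Grass=8]  = -13; Migration = 2·Prey + Births + Predator  [with Prey=6, Births=-13, Predator=7]  = 6.
Change = 10 − 6 = 4.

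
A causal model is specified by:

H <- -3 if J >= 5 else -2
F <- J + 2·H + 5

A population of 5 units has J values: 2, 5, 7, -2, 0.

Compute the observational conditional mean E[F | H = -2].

1

E[F|H=-2] averages over only the 3 units with H=-2 (J = 2, -2, 0): F = 3, -1, 1, mean 1.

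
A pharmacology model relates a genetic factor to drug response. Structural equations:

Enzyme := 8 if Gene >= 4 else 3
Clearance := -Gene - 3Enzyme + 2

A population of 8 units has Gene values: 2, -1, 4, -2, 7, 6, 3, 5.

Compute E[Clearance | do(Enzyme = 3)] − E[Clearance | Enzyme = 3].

The intervention sets Enzyme=3 in all 8 units regardless of Gene. Recomputing Clearance per unit gives -9, -6, -11, -5, -14, -13, -10, -12; average -10.
Observing Enzyme=3 restricts to units where Enzyme's equation naturally yields 3: Gene ∈ {2, -1, -2, 3}. In that subpopulation Clearance = -9, -6, -5, -10, mean -7.5.
Difference = -10 − (-7.5) = -2.5.

-2.5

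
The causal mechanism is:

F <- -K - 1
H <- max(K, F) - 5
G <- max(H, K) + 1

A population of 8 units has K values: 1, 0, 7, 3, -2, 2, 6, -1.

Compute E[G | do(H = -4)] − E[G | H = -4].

do(H=-4) breaks H's dependence on K. With H=-4 fixed, G across the units is 2, 1, 8, 4, -1, 3, 7, 0, mean 3.
Conditioning on H=-4 selects the 2 unit(s) with K ∈ {1, -2}. Their G values: 2, -1. Mean = 0.5.
Difference = 3 − 0.5 = 2.5.

2.5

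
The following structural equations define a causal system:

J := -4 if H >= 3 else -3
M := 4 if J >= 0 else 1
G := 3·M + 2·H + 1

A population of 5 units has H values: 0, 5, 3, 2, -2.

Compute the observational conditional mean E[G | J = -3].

E[G|J=-3] averages over only the 3 units with J=-3 (H = 0, 2, -2): G = 4, 8, 0, mean 4.

4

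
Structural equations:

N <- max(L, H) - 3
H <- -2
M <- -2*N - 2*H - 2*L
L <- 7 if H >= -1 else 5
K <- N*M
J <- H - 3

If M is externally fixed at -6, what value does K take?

-12

The intervention breaks the incoming arrows to M: M <- -2*N - 2*H - 2*L no longer applies, and M = -6.
L = 7 if H >= -1 else 5  [with H=-2]  = 5
N = max(L, H) - 3  [with L=5, H=-2]  = 2
K = N*M  [with N=2, M=-6]  = -12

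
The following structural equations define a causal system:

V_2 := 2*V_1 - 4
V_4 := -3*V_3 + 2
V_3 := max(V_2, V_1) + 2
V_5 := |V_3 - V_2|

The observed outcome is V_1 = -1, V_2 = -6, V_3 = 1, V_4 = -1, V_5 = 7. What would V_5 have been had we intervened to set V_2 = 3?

do(V_2=3) replaces the equation V_2 := 2*V_1 - 4 with the constant V_2 = 3.
V_3 = max(V_2, V_1) + 2  [with V_2=3, V_1=-1]  = 5
V_5 = |V_3 - V_2|  [with V_3=5, V_2=3]  = 2

2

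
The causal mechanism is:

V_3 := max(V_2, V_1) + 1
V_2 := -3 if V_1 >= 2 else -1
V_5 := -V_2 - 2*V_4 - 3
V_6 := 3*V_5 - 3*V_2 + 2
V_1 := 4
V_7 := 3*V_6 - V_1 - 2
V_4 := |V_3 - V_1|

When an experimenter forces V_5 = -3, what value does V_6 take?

2

The intervention breaks the incoming arrows to V_5: V_5 := -V_2 - 2*V_4 - 3 no longer applies, and V_5 = -3.
V_2 = -3 if V_1 >= 2 else -1  [with V_1=4]  = -3
V_6 = 3*V_5 - 3*V_2 + 2  [with V_5=-3, V_2=-3]  = 2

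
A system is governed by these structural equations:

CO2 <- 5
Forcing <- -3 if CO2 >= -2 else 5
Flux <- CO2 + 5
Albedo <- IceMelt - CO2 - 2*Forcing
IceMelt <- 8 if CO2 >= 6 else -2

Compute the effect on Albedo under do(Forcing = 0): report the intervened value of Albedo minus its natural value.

Under do(Forcing=0), the mechanism Forcing <- -3 if CO2 >= -2 else 5 is discarded; Forcing is fixed at 0.
IceMelt = 8 if CO2 >= 6 else -2  [with CO2=5]  = -2
Albedo = IceMelt - CO2 - 2*Forcing  [with IceMelt=-2, CO2=5, Forcing=0]  = -7
Without intervention: Forcing = -3 if CO2 >= -2 else 5  [with CO2=5]  = -3; IceMelt = 8 if CO2 >= 6 else -2  [with CO2=5]  = -2; Albedo = IceMelt - CO2 - 2*Forcing  [with IceMelt=-2, CO2=5, Forcing=-3]  = -1.
Change = -7 − (-1) = -6.

-6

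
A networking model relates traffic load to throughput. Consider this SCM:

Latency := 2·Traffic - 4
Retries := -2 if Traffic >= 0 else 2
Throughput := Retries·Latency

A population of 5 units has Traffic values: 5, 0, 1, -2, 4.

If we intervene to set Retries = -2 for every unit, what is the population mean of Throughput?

Every unit gets Retries=-2 under the intervention. Throughput values become -12, 8, 4, 16, -8; E[Throughput|do(Retries=-2)] = 1.6.

1.6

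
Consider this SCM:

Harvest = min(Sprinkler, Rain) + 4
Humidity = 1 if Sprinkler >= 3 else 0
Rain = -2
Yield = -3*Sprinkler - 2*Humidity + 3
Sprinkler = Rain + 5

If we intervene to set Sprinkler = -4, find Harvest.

0

do(Sprinkler=-4) replaces the equation Sprinkler = Rain + 5 with the constant Sprinkler = -4.
Harvest = min(Sprinkler, Rain) + 4  [with Sprinkler=-4, Rain=-2]  = 0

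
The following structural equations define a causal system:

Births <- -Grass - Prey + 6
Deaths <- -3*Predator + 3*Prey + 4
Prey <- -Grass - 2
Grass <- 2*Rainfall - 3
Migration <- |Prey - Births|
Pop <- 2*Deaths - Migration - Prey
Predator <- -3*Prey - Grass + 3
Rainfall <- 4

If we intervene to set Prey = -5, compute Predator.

The intervention breaks the incoming arrows to Prey: Prey <- -Grass - 2 no longer applies, and Prey = -5.
Grass = 2*Rainfall - 3  [with Rainfall=4]  = 5
Predator = -3*Prey - Grass + 3  [with Prey=-5, Grass=5]  = 13

13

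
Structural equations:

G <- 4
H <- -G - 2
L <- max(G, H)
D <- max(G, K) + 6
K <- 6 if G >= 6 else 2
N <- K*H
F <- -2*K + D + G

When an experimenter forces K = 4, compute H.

Under do(K=4), the mechanism K <- 6 if G >= 6 else 2 is discarded; K is fixed at 4.
Since H is not a descendant of the intervened variable, it is unaffected.
H = -G - 2  [with G=4]  = -6

-6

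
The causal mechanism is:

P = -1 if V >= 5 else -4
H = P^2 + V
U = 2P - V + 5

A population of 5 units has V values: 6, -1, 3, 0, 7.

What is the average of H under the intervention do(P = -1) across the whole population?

do(P=-1) breaks P's dependence on V. With P=-1 fixed, H across the units is 7, 0, 4, 1, 8, mean 4.

4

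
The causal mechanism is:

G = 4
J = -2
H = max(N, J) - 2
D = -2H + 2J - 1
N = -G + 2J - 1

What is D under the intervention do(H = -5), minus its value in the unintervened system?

2

Intervening sets H = -5 and removes its equation (H = max(N, J) - 2).
D = -2H + 2J - 1  [with H=-5, J=-2]  = 5
Without intervention: N = -G + 2J - 1  [with G=4, J=-2]  = -9; H = max(N, J) - 2  [with N=-9, J=-2]  = -4; D = -2H + 2J - 1  [with H=-4, J=-2]  = 3.
Change = 5 − 3 = 2.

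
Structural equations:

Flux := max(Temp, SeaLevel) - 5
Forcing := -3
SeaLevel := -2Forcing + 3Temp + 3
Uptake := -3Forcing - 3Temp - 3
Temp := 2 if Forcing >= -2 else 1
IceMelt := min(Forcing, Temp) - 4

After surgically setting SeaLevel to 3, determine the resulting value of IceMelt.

Under do(SeaLevel=3), the mechanism SeaLevel := -2Forcing + 3Temp + 3 is discarded; SeaLevel is fixed at 3.
Since IceMelt is not a descendant of the intervened variable, it is unaffected.
Temp = 2 if Forcing >= -2 else 1  [with Forcing=-3]  = 1
IceMelt = min(Forcing, Temp) - 4  [with Forcing=-3, Temp=1]  = -7

-7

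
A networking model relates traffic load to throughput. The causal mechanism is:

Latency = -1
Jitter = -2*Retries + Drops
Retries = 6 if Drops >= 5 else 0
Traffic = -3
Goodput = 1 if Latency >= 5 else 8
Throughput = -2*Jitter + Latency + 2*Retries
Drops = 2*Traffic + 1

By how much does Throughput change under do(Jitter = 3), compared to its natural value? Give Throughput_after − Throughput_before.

-16

The intervention breaks the incoming arrows to Jitter: Jitter = -2*Retries + Drops no longer applies, and Jitter = 3.
Drops = 2*Traffic + 1  [with Traffic=-3]  = -5
Retries = 6 if Drops >= 5 else 0  [with Drops=-5]  = 0
Throughput = -2*Jitter + Latency + 2*Retries  [with Jitter=3, Latency=-1, Retries=0]  = -7
Without intervention: Drops = 2*Traffic + 1  [with Traffic=-3]  = -5; Retries = 6 if Drops >= 5 else 0  [with Drops=-5]  = 0; Jitter = -2*Retries + Drops  [with Retries=0, Drops=-5]  = -5; Throughput = -2*Jitter + Latency + 2*Retries  [with Jitter=-5, Latency=-1, Retries=0]  = 9.
Change = -7 − 9 = -16.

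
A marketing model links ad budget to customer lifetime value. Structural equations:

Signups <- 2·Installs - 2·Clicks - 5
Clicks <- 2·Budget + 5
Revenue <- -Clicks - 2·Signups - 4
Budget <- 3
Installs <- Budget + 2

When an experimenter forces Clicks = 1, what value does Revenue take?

-11

do(Clicks=1) replaces the equation Clicks <- 2·Budget + 5 with the constant Clicks = 1.
Installs = Budget + 2  [with Budget=3]  = 5
Signups = 2·Installs - 2·Clicks - 5  [with Installs=5, Clicks=1]  = 3
Revenue = -Clicks - 2·Signups - 4  [with Clicks=1, Signups=3]  = -11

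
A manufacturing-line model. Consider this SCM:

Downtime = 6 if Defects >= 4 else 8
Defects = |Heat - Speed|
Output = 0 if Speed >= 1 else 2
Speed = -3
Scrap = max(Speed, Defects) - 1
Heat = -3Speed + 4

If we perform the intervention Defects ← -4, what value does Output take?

do(Defects=-4) replaces the equation Defects = |Heat - Speed| with the constant Defects = -4.
Output is not downstream of the intervention, so its value is determined by the original equations.
Output = 0 if Speed >= 1 else 2  [with Speed=-3]  = 2

2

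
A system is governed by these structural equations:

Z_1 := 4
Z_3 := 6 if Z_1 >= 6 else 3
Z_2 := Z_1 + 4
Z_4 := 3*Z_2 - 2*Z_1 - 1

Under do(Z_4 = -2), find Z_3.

Under do(Z_4=-2), the mechanism Z_4 := 3*Z_2 - 2*Z_1 - 1 is discarded; Z_4 is fixed at -2.
Since Z_3 is not a descendant of the intervened variable, it is unaffected.
Z_3 = 6 if Z_1 >= 6 else 3  [with Z_1=4]  = 3

3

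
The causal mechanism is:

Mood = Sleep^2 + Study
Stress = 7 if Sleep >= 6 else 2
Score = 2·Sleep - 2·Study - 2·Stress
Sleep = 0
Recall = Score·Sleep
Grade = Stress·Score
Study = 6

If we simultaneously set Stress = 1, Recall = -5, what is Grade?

Under do(Stress = 1, Recall = -5), each intervened variable's structural equation is replaced by its fixed value.
Score = 2·Sleep - 2·Study - 2·Stress  [with Sleep=0, Study=6, Stress=1]  = -14
Grade = Stress·Score  [with Stress=1, Score=-14]  = -14

-14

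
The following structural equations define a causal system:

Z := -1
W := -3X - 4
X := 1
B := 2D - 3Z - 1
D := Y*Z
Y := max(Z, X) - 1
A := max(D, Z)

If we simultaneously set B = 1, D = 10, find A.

Setting B = 1, D = 10 by intervention discards those variables' equations.
A = max(D, Z)  [with D=10, Z=-1]  = 10

10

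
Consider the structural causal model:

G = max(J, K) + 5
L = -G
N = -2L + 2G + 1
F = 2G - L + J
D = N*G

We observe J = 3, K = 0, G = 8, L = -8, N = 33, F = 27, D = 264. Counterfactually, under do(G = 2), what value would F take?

The intervention breaks the incoming arrows to G: G = max(J, K) + 5 no longer applies, and G = 2.
L = -G  [with G=2]  = -2
F = 2G - L + J  [with G=2, L=-2, J=3]  = 9

9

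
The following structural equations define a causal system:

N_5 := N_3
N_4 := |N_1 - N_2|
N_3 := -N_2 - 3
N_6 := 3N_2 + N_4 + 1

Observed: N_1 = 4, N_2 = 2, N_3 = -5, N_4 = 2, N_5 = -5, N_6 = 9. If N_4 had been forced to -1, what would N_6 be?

6

Under do(N_4=-1), the mechanism N_4 := |N_1 - N_2| is discarded; N_4 is fixed at -1.
N_6 = 3N_2 + N_4 + 1  [with N_2=2, N_4=-1]  = 6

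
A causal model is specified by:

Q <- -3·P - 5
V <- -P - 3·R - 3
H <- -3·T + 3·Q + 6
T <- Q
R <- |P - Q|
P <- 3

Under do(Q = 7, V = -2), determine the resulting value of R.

4

The joint intervention fixes Q = 7, V = -2, removing each variable's own equation.
R = |P - Q|  [with P=3, Q=7]  = 4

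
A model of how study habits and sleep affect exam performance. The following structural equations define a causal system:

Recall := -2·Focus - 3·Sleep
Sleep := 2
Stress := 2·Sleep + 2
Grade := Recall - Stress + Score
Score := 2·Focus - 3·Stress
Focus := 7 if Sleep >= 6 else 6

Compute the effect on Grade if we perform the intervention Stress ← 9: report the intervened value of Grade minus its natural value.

Under do(Stress=9), the mechanism Stress := 2·Sleep + 2 is discarded; Stress is fixed at 9.
Focus = 7 if Sleep >= 6 else 6  [with Sleep=2]  = 6
Score = 2·Focus - 3·Stress  [with Focus=6, Stress=9]  = -15
Recall = -2·Focus - 3·Sleep  [with Focus=6, Sleep=2]  = -18
Grade = Recall - Stress + Score  [with Recall=-18, Stress=9, Score=-15]  = -42
Without intervention: Stress = 2·Sleep + 2  [with Sleep=2]  = 6; Focus = 7 if Sleep >= 6 else 6  [with Sleep=2]  = 6; Score = 2·Focus - 3·Stress  [with Focus=6, Stress=6]  = -6; Recall = -2·Focus - 3·Sleep  [with Focus=6, Sleep=2]  = -18; Grade = Recall - Stress + Score  [with Recall=-18, Stress=6, Score=-6]  = -30.
Change = -42 − (-30) = -12.

-12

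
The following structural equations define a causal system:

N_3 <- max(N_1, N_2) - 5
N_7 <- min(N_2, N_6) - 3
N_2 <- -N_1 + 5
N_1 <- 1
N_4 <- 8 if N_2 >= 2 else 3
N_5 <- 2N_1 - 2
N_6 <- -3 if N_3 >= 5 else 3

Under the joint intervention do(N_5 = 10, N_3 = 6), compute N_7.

The joint intervention fixes N_5 = 10, N_3 = 6, removing each variable's own equation.
N_2 = -N_1 + 5  [with N_1=1]  = 4
N_6 = -3 if N_3 >= 5 else 3  [with N_3=6]  = -3
N_7 = min(N_2, N_6) - 3  [with N_2=4, N_6=-3]  = -6

-6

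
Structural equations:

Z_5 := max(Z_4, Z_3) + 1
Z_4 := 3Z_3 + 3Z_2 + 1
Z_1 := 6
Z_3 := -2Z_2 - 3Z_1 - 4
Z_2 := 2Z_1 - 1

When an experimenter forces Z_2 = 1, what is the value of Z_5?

do(Z_2=1) replaces the equation Z_2 := 2Z_1 - 1 with the constant Z_2 = 1.
Z_3 = -2Z_2 - 3Z_1 - 4  [with Z_2=1, Z_1=6]  = -24
Z_4 = 3Z_3 + 3Z_2 + 1  [with Z_3=-24, Z_2=1]  = -68
Z_5 = max(Z_4, Z_3) + 1  [with Z_4=-68, Z_3=-24]  = -23

-23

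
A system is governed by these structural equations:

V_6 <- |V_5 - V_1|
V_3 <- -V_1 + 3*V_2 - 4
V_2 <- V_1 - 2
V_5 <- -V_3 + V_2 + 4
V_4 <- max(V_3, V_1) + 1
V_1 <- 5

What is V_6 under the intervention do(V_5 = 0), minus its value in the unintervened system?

3

The intervention breaks the incoming arrows to V_5: V_5 <- -V_3 + V_2 + 4 no longer applies, and V_5 = 0.
V_6 = |V_5 - V_1|  [with V_5=0, V_1=5]  = 5
Without intervention: V_2 = V_1 - 2  [with V_1=5]  = 3; V_3 = -V_1 + 3*V_2 - 4  [with V_1=5, V_2=3]  = 0; V_5 = -V_3 + V_2 + 4  [with V_3=0, V_2=3]  = 7; V_6 = |V_5 - V_1|  [with V_5=7, V_1=5]  = 2.
Change = 5 − 2 = 3.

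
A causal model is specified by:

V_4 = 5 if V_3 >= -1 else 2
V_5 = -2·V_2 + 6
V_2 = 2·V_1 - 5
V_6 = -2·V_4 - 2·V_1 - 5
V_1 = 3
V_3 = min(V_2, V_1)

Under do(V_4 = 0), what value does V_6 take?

Under do(V_4=0), the mechanism V_4 = 5 if V_3 >= -1 else 2 is discarded; V_4 is fixed at 0.
V_6 = -2·V_4 - 2·V_1 - 5  [with V_4=0, V_1=3]  = -11

-11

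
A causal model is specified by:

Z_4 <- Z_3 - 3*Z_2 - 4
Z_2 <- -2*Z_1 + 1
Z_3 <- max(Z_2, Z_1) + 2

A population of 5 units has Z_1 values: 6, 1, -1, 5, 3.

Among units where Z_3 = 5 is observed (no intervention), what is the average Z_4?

E[Z_4|Z_3=5] averages over only the 2 units with Z_3=5 (Z_1 = -1, 3): Z_4 = -8, 16, mean 4.

4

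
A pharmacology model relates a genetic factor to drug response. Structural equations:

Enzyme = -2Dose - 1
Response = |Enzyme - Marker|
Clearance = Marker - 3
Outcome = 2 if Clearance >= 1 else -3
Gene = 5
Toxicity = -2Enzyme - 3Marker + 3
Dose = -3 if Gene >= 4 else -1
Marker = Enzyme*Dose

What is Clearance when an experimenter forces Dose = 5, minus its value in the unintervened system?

Under do(Dose=5), the mechanism Dose = -3 if Gene >= 4 else -1 is discarded; Dose is fixed at 5.
Enzyme = -2Dose - 1  [with Dose=5]  = -11
Marker = Enzyme*Dose  [with Enzyme=-11, Dose=5]  = -55
Clearance = Marker - 3  [with Marker=-55]  = -58
Without intervention: Dose = -3 if Gene >= 4 else -1  [with Gene=5]  = -3; Enzyme = -2Dose - 1  [with Dose=-3]  = 5; Marker = Enzyme*Dose  [with Enzyme=5, Dose=-3]  = -15; Clearance = Marker - 3  [with Marker=-15]  = -18.
Change = -58 − (-18) = -40.

-40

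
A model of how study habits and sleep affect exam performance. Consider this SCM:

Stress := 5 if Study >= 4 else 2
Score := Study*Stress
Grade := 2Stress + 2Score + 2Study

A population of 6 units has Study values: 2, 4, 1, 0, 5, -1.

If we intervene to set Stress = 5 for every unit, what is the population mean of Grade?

32

do(Stress=5) breaks Stress's dependence on Study. With Stress=5 fixed, Grade across the units is 34, 58, 22, 10, 70, -2, mean 32.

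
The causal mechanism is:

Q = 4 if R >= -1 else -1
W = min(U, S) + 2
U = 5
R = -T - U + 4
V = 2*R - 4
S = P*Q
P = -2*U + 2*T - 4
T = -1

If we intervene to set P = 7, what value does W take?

7

do(P=7) replaces the equation P = -2*U + 2*T - 4 with the constant P = 7.
R = -T - U + 4  [with T=-1, U=5]  = 0
Q = 4 if R >= -1 else -1  [with R=0]  = 4
S = P*Q  [with P=7, Q=4]  = 28
W = min(U, S) + 2  [with U=5, S=28]  = 7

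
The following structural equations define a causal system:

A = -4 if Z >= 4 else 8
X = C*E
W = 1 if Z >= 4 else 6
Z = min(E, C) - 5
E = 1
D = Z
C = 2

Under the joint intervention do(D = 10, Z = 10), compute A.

The joint intervention fixes D = 10, Z = 10, removing each variable's own equation.
A = -4 if Z >= 4 else 8  [with Z=10]  = -4

-4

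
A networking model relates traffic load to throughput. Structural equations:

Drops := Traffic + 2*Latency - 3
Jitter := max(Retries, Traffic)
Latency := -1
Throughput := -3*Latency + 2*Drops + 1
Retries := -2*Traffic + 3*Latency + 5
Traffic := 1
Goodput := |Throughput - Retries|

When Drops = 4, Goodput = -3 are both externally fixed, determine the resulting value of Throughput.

12

Under do(Drops = 4, Goodput = -3), each intervened variable's structural equation is replaced by its fixed value.
Throughput = -3*Latency + 2*Drops + 1  [with Latency=-1, Drops=4]  = 12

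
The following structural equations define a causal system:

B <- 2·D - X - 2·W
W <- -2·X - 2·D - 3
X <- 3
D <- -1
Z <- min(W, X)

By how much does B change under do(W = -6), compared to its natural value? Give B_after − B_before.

The intervention breaks the incoming arrows to W: W <- -2·X - 2·D - 3 no longer applies, and W = -6.
B = 2·D - X - 2·W  [with D=-1, X=3, W=-6]  = 7
Without intervention: W = -2·X - 2·D - 3  [with X=3, D=-1]  = -7; B = 2·D - X - 2·W  [with D=-1, X=3, W=-7]  = 9.
Change = 7 − 9 = -2.

-2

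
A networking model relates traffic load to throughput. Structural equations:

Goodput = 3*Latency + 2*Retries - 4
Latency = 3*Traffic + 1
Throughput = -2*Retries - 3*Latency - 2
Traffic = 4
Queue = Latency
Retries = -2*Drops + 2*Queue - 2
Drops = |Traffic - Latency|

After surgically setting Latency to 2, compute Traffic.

4

Under do(Latency=2), the mechanism Latency = 3*Traffic + 1 is discarded; Latency is fixed at 2.
Traffic is not downstream of the intervention, so its value is determined by the original equations.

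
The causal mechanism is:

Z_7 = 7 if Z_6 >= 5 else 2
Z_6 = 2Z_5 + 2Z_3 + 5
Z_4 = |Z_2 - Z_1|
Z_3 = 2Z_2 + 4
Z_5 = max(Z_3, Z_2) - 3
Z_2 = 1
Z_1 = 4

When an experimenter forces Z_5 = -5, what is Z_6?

The intervention breaks the incoming arrows to Z_5: Z_5 = max(Z_3, Z_2) - 3 no longer applies, and Z_5 = -5.
Z_3 = 2Z_2 + 4  [with Z_2=1]  = 6
Z_6 = 2Z_5 + 2Z_3 + 5  [with Z_5=-5, Z_3=6]  = 7

7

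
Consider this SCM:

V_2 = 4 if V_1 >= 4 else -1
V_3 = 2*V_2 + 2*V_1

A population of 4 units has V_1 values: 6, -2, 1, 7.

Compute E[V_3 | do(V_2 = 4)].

14

Under do(V_2=4), V_2's equation is replaced by V_2=4 for every unit. Per-unit V_3: 20, 4, 10, 22. Mean = 14.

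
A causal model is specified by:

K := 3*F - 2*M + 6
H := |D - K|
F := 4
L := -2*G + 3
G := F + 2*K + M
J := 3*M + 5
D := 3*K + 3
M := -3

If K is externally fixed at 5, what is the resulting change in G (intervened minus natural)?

The intervention breaks the incoming arrows to K: K := 3*F - 2*M + 6 no longer applies, and K = 5.
G = F + 2*K + M  [with F=4, K=5, M=-3]  = 11
Without intervention: K = 3*F - 2*M + 6  [with F=4, M=-3]  = 24; G = F + 2*K + M  [with F=4, K=24, M=-3]  = 49.
Change = 11 − 49 = -38.

-38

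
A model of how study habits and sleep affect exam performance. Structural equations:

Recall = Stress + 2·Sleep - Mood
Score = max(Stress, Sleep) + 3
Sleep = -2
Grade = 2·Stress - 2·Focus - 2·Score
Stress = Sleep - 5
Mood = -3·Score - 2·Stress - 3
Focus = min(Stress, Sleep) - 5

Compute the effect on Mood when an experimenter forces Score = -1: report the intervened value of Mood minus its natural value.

6

Intervening sets Score = -1 and removes its equation (Score = max(Stress, Sleep) + 3).
Stress = Sleep - 5  [with Sleep=-2]  = -7
Mood = -3·Score - 2·Stress - 3  [with Score=-1, Stress=-7]  = 14
Without intervention: Stress = Sleep - 5  [with Sleep=-2]  = -7; Score = max(Stress, Sleep) + 3  [with Stress=-7, Sleep=-2]  = 1; Mood = -3·Score - 2·Stress - 3  [with Score=1, Stress=-7]  = 8.
Change = 14 − 8 = 6.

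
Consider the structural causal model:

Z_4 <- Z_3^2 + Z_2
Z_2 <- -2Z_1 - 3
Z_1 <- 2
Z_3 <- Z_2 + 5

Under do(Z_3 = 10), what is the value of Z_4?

The intervention breaks the incoming arrows to Z_3: Z_3 <- Z_2 + 5 no longer applies, and Z_3 = 10.
Z_2 = -2Z_1 - 3  [with Z_1=2]  = -7
Z_4 = Z_3^2 + Z_2  [with Z_3=10, Z_2=-7]  = 93

93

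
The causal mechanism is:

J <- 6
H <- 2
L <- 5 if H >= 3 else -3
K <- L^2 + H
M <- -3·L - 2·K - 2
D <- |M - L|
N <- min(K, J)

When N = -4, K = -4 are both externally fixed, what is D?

Setting N = -4, K = -4 by intervention discards those variables' equations.
L = 5 if H >= 3 else -3  [with H=2]  = -3
M = -3·L - 2·K - 2  [with L=-3, K=-4]  = 15
D = |M - L|  [with M=15, L=-3]  = 18

18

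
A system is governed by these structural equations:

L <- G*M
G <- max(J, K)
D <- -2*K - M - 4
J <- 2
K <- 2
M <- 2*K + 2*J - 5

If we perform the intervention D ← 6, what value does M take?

3

The intervention breaks the incoming arrows to D: D <- -2*K - M - 4 no longer applies, and D = 6.
Since M is not a descendant of the intervened variable, it is unaffected.
M = 2*K + 2*J - 5  [with K=2, J=2]  = 3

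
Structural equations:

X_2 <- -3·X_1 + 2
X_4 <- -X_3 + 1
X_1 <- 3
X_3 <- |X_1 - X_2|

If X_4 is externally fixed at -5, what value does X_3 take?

Under do(X_4=-5), the mechanism X_4 <- -X_3 + 1 is discarded; X_4 is fixed at -5.
Since X_3 is not a descendant of the intervened variable, it is unaffected.
X_2 = -3·X_1 + 2  [with X_1=3]  = -7
X_3 = |X_1 - X_2|  [with X_1=3, X_2=-7]  = 10

10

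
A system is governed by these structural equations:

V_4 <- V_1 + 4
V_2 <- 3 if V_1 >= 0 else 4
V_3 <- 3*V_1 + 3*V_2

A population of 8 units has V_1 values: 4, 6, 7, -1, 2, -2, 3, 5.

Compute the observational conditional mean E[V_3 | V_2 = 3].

22.5

Observing V_2=3 restricts to units where V_2's equation naturally yields 3: V_1 ∈ {4, 6, 7, 2, 3, 5}. In that subpopulation V_3 = 21, 27, 30, 15, 18, 24, mean 22.5.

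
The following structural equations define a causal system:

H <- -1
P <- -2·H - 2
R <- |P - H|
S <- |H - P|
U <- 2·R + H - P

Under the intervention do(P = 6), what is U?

7

do(P=6) replaces the equation P <- -2·H - 2 with the constant P = 6.
R = |P - H|  [with P=6, H=-1]  = 7
U = 2·R + H - P  [with R=7, H=-1, P=6]  = 7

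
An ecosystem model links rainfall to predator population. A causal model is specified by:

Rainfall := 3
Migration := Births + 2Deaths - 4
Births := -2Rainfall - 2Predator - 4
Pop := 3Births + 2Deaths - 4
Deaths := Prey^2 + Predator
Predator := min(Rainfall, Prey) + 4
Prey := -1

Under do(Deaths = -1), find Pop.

Under do(Deaths=-1), the mechanism Deaths := Prey^2 + Predator is discarded; Deaths is fixed at -1.
Predator = min(Rainfall, Prey) + 4  [with Rainfall=3, Prey=-1]  = 3
Births = -2Rainfall - 2Predator - 4  [with Rainfall=3, Predator=3]  = -16
Pop = 3Births + 2Deaths - 4  [with Births=-16, Deaths=-1]  = -54

-54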